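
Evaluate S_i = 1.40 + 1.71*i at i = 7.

S_7 = 1.4 + 1.71*7 = 1.4 + 11.97 = 13.37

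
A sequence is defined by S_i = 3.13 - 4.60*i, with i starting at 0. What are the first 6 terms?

This is an arithmetic sequence.
i=0: S_0 = 3.13 + -4.6*0 = 3.13
i=1: S_1 = 3.13 + -4.6*1 = -1.47
i=2: S_2 = 3.13 + -4.6*2 = -6.07
i=3: S_3 = 3.13 + -4.6*3 = -10.67
i=4: S_4 = 3.13 + -4.6*4 = -15.27
i=5: S_5 = 3.13 + -4.6*5 = -19.87
The first 6 terms are: [3.13, -1.47, -6.07, -10.67, -15.27, -19.87]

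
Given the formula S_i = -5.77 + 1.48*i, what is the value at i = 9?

S_9 = -5.77 + 1.48*9 = -5.77 + 13.32 = 7.55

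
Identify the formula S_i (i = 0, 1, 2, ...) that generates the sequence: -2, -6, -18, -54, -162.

Check ratios: -6 / -2 = 3.0
Common ratio r = 3.
First term a = -2.
Formula: S_i = -2 * 3^i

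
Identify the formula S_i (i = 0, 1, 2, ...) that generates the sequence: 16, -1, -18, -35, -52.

Check differences: -1 - 16 = -17
-18 - -1 = -17
Common difference d = -17.
First term a = 16.
Formula: S_i = 16 - 17*i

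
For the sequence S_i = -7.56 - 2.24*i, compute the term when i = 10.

S_10 = -7.56 + -2.24*10 = -7.56 + -22.4 = -29.96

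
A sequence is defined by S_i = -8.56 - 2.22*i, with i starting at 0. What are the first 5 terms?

This is an arithmetic sequence.
i=0: S_0 = -8.56 + -2.22*0 = -8.56
i=1: S_1 = -8.56 + -2.22*1 = -10.78
i=2: S_2 = -8.56 + -2.22*2 = -13.0
i=3: S_3 = -8.56 + -2.22*3 = -15.22
i=4: S_4 = -8.56 + -2.22*4 = -17.44
The first 5 terms are: [-8.56, -10.78, -13.0, -15.22, -17.44]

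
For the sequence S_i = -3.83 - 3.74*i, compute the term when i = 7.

S_7 = -3.83 + -3.74*7 = -3.83 + -26.18 = -30.01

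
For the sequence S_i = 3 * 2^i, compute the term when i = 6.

S_6 = 3 * 2^6 = 3 * 64 = 192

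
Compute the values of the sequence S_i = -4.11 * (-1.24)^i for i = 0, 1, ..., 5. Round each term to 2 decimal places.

This is a geometric sequence.
i=0: S_0 = -4.11 * (-1.24)^0 = -4.11
i=1: S_1 = -4.11 * (-1.24)^1 ≈ 5.1
i=2: S_2 = -4.11 * (-1.24)^2 ≈ -6.32
i=3: S_3 = -4.11 * (-1.24)^3 ≈ 7.84
i=4: S_4 = -4.11 * (-1.24)^4 ≈ -9.72
i=5: S_5 = -4.11 * (-1.24)^5 ≈ 12.05
The first 6 terms are: [-4.11, 5.1, -6.32, 7.84, -9.72, 12.05]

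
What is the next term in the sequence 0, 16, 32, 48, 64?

Differences: 16 - 0 = 16
This is an arithmetic sequence with common difference d = 16.
Next term = 64 + 16 = 80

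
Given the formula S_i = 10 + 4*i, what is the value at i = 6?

S_6 = 10 + 4*6 = 10 + 24 = 34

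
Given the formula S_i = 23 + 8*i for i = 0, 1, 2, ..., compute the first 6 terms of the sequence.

This is an arithmetic sequence.
i=0: S_0 = 23 + 8*0 = 23
i=1: S_1 = 23 + 8*1 = 31
i=2: S_2 = 23 + 8*2 = 39
i=3: S_3 = 23 + 8*3 = 47
i=4: S_4 = 23 + 8*4 = 55
i=5: S_5 = 23 + 8*5 = 63
The first 6 terms are: [23, 31, 39, 47, 55, 63]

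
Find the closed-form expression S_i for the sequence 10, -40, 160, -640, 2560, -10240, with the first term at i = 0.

Check ratios: -40 / 10 = -4.0
Common ratio r = -4.
First term a = 10.
Formula: S_i = 10 * (-4)^i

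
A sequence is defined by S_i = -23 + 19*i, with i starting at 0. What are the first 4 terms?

This is an arithmetic sequence.
i=0: S_0 = -23 + 19*0 = -23
i=1: S_1 = -23 + 19*1 = -4
i=2: S_2 = -23 + 19*2 = 15
i=3: S_3 = -23 + 19*3 = 34
The first 4 terms are: [-23, -4, 15, 34]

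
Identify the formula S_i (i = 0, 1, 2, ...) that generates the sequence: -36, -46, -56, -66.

Check differences: -46 - -36 = -10
-56 - -46 = -10
Common difference d = -10.
First term a = -36.
Formula: S_i = -36 - 10*i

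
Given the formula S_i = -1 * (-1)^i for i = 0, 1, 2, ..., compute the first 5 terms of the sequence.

This is a geometric sequence.
i=0: S_0 = -1 * (-1)^0 = -1
i=1: S_1 = -1 * (-1)^1 = 1
i=2: S_2 = -1 * (-1)^2 = -1
i=3: S_3 = -1 * (-1)^3 = 1
i=4: S_4 = -1 * (-1)^4 = -1
The first 5 terms are: [-1, 1, -1, 1, -1]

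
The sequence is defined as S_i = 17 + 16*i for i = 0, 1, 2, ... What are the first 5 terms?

This is an arithmetic sequence.
i=0: S_0 = 17 + 16*0 = 17
i=1: S_1 = 17 + 16*1 = 33
i=2: S_2 = 17 + 16*2 = 49
i=3: S_3 = 17 + 16*3 = 65
i=4: S_4 = 17 + 16*4 = 81
The first 5 terms are: [17, 33, 49, 65, 81]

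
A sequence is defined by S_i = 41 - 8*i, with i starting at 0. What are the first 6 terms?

This is an arithmetic sequence.
i=0: S_0 = 41 + -8*0 = 41
i=1: S_1 = 41 + -8*1 = 33
i=2: S_2 = 41 + -8*2 = 25
i=3: S_3 = 41 + -8*3 = 17
i=4: S_4 = 41 + -8*4 = 9
i=5: S_5 = 41 + -8*5 = 1
The first 6 terms are: [41, 33, 25, 17, 9, 1]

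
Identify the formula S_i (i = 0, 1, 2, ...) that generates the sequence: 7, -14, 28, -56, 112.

Check ratios: -14 / 7 = -2.0
Common ratio r = -2.
First term a = 7.
Formula: S_i = 7 * (-2)^i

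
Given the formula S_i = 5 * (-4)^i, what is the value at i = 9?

S_9 = 5 * (-4)^9 = 5 * -262144 = -1310720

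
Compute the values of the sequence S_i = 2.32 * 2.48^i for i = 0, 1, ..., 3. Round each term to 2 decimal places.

This is a geometric sequence.
i=0: S_0 = 2.32 * 2.48^0 = 2.32
i=1: S_1 = 2.32 * 2.48^1 ≈ 5.75
i=2: S_2 = 2.32 * 2.48^2 ≈ 14.27
i=3: S_3 = 2.32 * 2.48^3 ≈ 35.39
The first 4 terms are: [2.32, 5.75, 14.27, 35.39]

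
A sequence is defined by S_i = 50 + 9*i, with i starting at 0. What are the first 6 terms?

This is an arithmetic sequence.
i=0: S_0 = 50 + 9*0 = 50
i=1: S_1 = 50 + 9*1 = 59
i=2: S_2 = 50 + 9*2 = 68
i=3: S_3 = 50 + 9*3 = 77
i=4: S_4 = 50 + 9*4 = 86
i=5: S_5 = 50 + 9*5 = 95
The first 6 terms are: [50, 59, 68, 77, 86, 95]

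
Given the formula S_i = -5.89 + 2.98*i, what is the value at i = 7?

S_7 = -5.89 + 2.98*7 = -5.89 + 20.86 = 14.97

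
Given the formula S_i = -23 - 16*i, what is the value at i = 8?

S_8 = -23 + -16*8 = -23 + -128 = -151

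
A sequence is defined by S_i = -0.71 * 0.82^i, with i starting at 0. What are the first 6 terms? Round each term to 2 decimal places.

This is a geometric sequence.
i=0: S_0 = -0.71 * 0.82^0 = -0.71
i=1: S_1 = -0.71 * 0.82^1 ≈ -0.58
i=2: S_2 = -0.71 * 0.82^2 ≈ -0.48
i=3: S_3 = -0.71 * 0.82^3 ≈ -0.39
i=4: S_4 = -0.71 * 0.82^4 ≈ -0.32
i=5: S_5 = -0.71 * 0.82^5 ≈ -0.26
The first 6 terms are: [-0.71, -0.58, -0.48, -0.39, -0.32, -0.26]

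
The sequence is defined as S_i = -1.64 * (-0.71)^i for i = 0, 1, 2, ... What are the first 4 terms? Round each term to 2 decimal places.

This is a geometric sequence.
i=0: S_0 = -1.64 * (-0.71)^0 = -1.64
i=1: S_1 = -1.64 * (-0.71)^1 ≈ 1.16
i=2: S_2 = -1.64 * (-0.71)^2 ≈ -0.83
i=3: S_3 = -1.64 * (-0.71)^3 ≈ 0.59
The first 4 terms are: [-1.64, 1.16, -0.83, 0.59]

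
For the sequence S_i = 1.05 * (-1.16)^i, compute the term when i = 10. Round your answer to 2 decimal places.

S_10 = 1.05 * (-1.16)^10 ≈ 1.05 * 4.4114 ≈ 4.63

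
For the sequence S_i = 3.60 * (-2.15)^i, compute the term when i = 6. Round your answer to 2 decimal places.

S_6 = 3.6 * (-2.15)^6 ≈ 3.6 * 98.7713 ≈ 355.58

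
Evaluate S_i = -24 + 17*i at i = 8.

S_8 = -24 + 17*8 = -24 + 136 = 112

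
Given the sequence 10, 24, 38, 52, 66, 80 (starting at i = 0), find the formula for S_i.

Check differences: 24 - 10 = 14
38 - 24 = 14
Common difference d = 14.
First term a = 10.
Formula: S_i = 10 + 14*i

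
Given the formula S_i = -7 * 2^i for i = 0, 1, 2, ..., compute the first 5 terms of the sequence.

This is a geometric sequence.
i=0: S_0 = -7 * 2^0 = -7
i=1: S_1 = -7 * 2^1 = -14
i=2: S_2 = -7 * 2^2 = -28
i=3: S_3 = -7 * 2^3 = -56
i=4: S_4 = -7 * 2^4 = -112
The first 5 terms are: [-7, -14, -28, -56, -112]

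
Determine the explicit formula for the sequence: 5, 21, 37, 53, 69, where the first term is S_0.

Check differences: 21 - 5 = 16
37 - 21 = 16
Common difference d = 16.
First term a = 5.
Formula: S_i = 5 + 16*i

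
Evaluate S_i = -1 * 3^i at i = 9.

S_9 = -1 * 3^9 = -1 * 19683 = -19683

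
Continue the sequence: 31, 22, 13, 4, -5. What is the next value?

Differences: 22 - 31 = -9
This is an arithmetic sequence with common difference d = -9.
Next term = -5 + -9 = -14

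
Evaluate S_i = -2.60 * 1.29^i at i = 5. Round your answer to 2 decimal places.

S_5 = -2.6 * 1.29^5 ≈ -2.6 * 3.5723 ≈ -9.29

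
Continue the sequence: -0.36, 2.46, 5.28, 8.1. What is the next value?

Differences: 2.46 - -0.36 = 2.82
This is an arithmetic sequence with common difference d = 2.82.
Next term = 8.1 + 2.82 = 10.92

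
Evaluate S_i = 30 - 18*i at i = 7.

S_7 = 30 + -18*7 = 30 + -126 = -96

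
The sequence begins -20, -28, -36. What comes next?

Differences: -28 - -20 = -8
This is an arithmetic sequence with common difference d = -8.
Next term = -36 + -8 = -44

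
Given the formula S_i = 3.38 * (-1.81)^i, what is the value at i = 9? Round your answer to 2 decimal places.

S_9 = 3.38 * (-1.81)^9 ≈ 3.38 * -208.5005 ≈ -704.73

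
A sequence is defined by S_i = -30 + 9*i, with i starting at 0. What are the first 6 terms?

This is an arithmetic sequence.
i=0: S_0 = -30 + 9*0 = -30
i=1: S_1 = -30 + 9*1 = -21
i=2: S_2 = -30 + 9*2 = -12
i=3: S_3 = -30 + 9*3 = -3
i=4: S_4 = -30 + 9*4 = 6
i=5: S_5 = -30 + 9*5 = 15
The first 6 terms are: [-30, -21, -12, -3, 6, 15]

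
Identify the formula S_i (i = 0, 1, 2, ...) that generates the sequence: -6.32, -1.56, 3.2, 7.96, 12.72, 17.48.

Check differences: -1.56 - -6.32 = 4.76
3.2 - -1.56 = 4.76
Common difference d = 4.76.
First term a = -6.32.
Formula: S_i = -6.32 + 4.76*i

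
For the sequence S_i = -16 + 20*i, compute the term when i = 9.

S_9 = -16 + 20*9 = -16 + 180 = 164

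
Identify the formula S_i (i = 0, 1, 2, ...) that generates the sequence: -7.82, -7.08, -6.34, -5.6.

Check differences: -7.08 - -7.82 = 0.74
-6.34 - -7.08 = 0.74
Common difference d = 0.74.
First term a = -7.82.
Formula: S_i = -7.82 + 0.74*i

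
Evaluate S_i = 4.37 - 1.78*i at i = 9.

S_9 = 4.37 + -1.78*9 = 4.37 + -16.02 = -11.65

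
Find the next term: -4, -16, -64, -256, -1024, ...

Ratios: -16 / -4 = 4.0
This is a geometric sequence with common ratio r = 4.
Next term = -1024 * 4 = -4096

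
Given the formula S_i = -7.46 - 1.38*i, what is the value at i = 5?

S_5 = -7.46 + -1.38*5 = -7.46 + -6.9 = -14.36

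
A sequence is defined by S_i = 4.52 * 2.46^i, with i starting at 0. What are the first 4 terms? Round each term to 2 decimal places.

This is a geometric sequence.
i=0: S_0 = 4.52 * 2.46^0 = 4.52
i=1: S_1 = 4.52 * 2.46^1 ≈ 11.12
i=2: S_2 = 4.52 * 2.46^2 ≈ 27.35
i=3: S_3 = 4.52 * 2.46^3 ≈ 67.29
The first 4 terms are: [4.52, 11.12, 27.35, 67.29]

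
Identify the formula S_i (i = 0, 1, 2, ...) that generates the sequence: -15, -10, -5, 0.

Check differences: -10 - -15 = 5
-5 - -10 = 5
Common difference d = 5.
First term a = -15.
Formula: S_i = -15 + 5*i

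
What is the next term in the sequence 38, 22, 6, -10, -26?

Differences: 22 - 38 = -16
This is an arithmetic sequence with common difference d = -16.
Next term = -26 + -16 = -42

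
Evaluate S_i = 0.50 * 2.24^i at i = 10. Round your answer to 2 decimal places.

S_10 = 0.5 * 2.24^10 ≈ 0.5 * 3180.3886 ≈ 1590.19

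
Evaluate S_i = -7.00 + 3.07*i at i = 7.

S_7 = -7.0 + 3.07*7 = -7.0 + 21.49 = 14.49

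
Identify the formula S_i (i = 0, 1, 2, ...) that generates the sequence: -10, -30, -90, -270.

Check ratios: -30 / -10 = 3.0
Common ratio r = 3.
First term a = -10.
Formula: S_i = -10 * 3^i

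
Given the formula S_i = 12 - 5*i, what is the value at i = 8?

S_8 = 12 + -5*8 = 12 + -40 = -28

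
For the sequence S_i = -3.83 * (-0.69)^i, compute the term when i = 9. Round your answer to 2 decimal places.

S_9 = -3.83 * (-0.69)^9 ≈ -3.83 * -0.0355 ≈ 0.14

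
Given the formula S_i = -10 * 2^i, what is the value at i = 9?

S_9 = -10 * 2^9 = -10 * 512 = -5120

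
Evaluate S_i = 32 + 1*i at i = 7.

S_7 = 32 + 1*7 = 32 + 7 = 39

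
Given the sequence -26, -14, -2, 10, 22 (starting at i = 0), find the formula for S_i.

Check differences: -14 - -26 = 12
-2 - -14 = 12
Common difference d = 12.
First term a = -26.
Formula: S_i = -26 + 12*i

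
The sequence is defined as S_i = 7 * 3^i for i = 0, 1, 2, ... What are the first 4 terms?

This is a geometric sequence.
i=0: S_0 = 7 * 3^0 = 7
i=1: S_1 = 7 * 3^1 = 21
i=2: S_2 = 7 * 3^2 = 63
i=3: S_3 = 7 * 3^3 = 189
The first 4 terms are: [7, 21, 63, 189]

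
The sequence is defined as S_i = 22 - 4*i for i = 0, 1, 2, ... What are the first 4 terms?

This is an arithmetic sequence.
i=0: S_0 = 22 + -4*0 = 22
i=1: S_1 = 22 + -4*1 = 18
i=2: S_2 = 22 + -4*2 = 14
i=3: S_3 = 22 + -4*3 = 10
The first 4 terms are: [22, 18, 14, 10]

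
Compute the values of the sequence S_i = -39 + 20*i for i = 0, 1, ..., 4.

This is an arithmetic sequence.
i=0: S_0 = -39 + 20*0 = -39
i=1: S_1 = -39 + 20*1 = -19
i=2: S_2 = -39 + 20*2 = 1
i=3: S_3 = -39 + 20*3 = 21
i=4: S_4 = -39 + 20*4 = 41
The first 5 terms are: [-39, -19, 1, 21, 41]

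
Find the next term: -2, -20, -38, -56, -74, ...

Differences: -20 - -2 = -18
This is an arithmetic sequence with common difference d = -18.
Next term = -74 + -18 = -92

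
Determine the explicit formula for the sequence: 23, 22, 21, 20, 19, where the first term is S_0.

Check differences: 22 - 23 = -1
21 - 22 = -1
Common difference d = -1.
First term a = 23.
Formula: S_i = 23 - 1*i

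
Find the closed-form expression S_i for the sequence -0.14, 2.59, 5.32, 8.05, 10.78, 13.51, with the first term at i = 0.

Check differences: 2.59 - -0.14 = 2.73
5.32 - 2.59 = 2.73
Common difference d = 2.73.
First term a = -0.14.
Formula: S_i = -0.14 + 2.73*i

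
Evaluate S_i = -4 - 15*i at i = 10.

S_10 = -4 + -15*10 = -4 + -150 = -154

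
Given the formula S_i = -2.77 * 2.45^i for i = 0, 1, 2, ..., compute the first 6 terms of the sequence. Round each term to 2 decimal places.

This is a geometric sequence.
i=0: S_0 = -2.77 * 2.45^0 = -2.77
i=1: S_1 = -2.77 * 2.45^1 ≈ -6.79
i=2: S_2 = -2.77 * 2.45^2 ≈ -16.63
i=3: S_3 = -2.77 * 2.45^3 ≈ -40.74
i=4: S_4 = -2.77 * 2.45^4 ≈ -99.8
i=5: S_5 = -2.77 * 2.45^5 ≈ -244.52
The first 6 terms are: [-2.77, -6.79, -16.63, -40.74, -99.8, -244.52]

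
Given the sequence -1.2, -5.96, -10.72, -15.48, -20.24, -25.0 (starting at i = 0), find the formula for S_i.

Check differences: -5.96 - -1.2 = -4.76
-10.72 - -5.96 = -4.76
Common difference d = -4.76.
First term a = -1.2.
Formula: S_i = -1.20 - 4.76*i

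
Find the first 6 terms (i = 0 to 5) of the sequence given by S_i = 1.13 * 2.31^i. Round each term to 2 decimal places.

This is a geometric sequence.
i=0: S_0 = 1.13 * 2.31^0 = 1.13
i=1: S_1 = 1.13 * 2.31^1 ≈ 2.61
i=2: S_2 = 1.13 * 2.31^2 ≈ 6.03
i=3: S_3 = 1.13 * 2.31^3 ≈ 13.93
i=4: S_4 = 1.13 * 2.31^4 ≈ 32.18
i=5: S_5 = 1.13 * 2.31^5 ≈ 74.33
The first 6 terms are: [1.13, 2.61, 6.03, 13.93, 32.18, 74.33]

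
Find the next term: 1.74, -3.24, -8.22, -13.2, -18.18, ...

Differences: -3.24 - 1.74 = -4.98
This is an arithmetic sequence with common difference d = -4.98.
Next term = -18.18 + -4.98 = -23.16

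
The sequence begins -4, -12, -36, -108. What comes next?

Ratios: -12 / -4 = 3.0
This is a geometric sequence with common ratio r = 3.
Next term = -108 * 3 = -324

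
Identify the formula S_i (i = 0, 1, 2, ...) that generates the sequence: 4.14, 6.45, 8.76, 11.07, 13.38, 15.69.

Check differences: 6.45 - 4.14 = 2.31
8.76 - 6.45 = 2.31
Common difference d = 2.31.
First term a = 4.14.
Formula: S_i = 4.14 + 2.31*i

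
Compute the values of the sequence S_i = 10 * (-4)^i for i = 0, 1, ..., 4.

This is a geometric sequence.
i=0: S_0 = 10 * (-4)^0 = 10
i=1: S_1 = 10 * (-4)^1 = -40
i=2: S_2 = 10 * (-4)^2 = 160
i=3: S_3 = 10 * (-4)^3 = -640
i=4: S_4 = 10 * (-4)^4 = 2560
The first 5 terms are: [10, -40, 160, -640, 2560]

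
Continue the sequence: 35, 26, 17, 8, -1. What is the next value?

Differences: 26 - 35 = -9
This is an arithmetic sequence with common difference d = -9.
Next term = -1 + -9 = -10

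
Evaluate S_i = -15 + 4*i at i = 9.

S_9 = -15 + 4*9 = -15 + 36 = 21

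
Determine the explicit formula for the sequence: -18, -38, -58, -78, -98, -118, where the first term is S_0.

Check differences: -38 - -18 = -20
-58 - -38 = -20
Common difference d = -20.
First term a = -18.
Formula: S_i = -18 - 20*i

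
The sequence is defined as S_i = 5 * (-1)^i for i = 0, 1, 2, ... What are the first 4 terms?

This is a geometric sequence.
i=0: S_0 = 5 * (-1)^0 = 5
i=1: S_1 = 5 * (-1)^1 = -5
i=2: S_2 = 5 * (-1)^2 = 5
i=3: S_3 = 5 * (-1)^3 = -5
The first 4 terms are: [5, -5, 5, -5]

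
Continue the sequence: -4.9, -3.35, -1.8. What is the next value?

Differences: -3.35 - -4.9 = 1.55
This is an arithmetic sequence with common difference d = 1.55.
Next term = -1.8 + 1.55 = -0.25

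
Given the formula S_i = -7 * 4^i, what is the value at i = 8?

S_8 = -7 * 4^8 = -7 * 65536 = -458752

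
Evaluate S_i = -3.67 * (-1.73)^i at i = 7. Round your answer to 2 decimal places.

S_7 = -3.67 * (-1.73)^7 ≈ -3.67 * -46.3791 ≈ 170.21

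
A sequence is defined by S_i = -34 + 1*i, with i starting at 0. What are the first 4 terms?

This is an arithmetic sequence.
i=0: S_0 = -34 + 1*0 = -34
i=1: S_1 = -34 + 1*1 = -33
i=2: S_2 = -34 + 1*2 = -32
i=3: S_3 = -34 + 1*3 = -31
The first 4 terms are: [-34, -33, -32, -31]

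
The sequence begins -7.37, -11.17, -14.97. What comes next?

Differences: -11.17 - -7.37 = -3.8
This is an arithmetic sequence with common difference d = -3.8.
Next term = -14.97 + -3.8 = -18.77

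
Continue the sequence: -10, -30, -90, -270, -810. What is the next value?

Ratios: -30 / -10 = 3.0
This is a geometric sequence with common ratio r = 3.
Next term = -810 * 3 = -2430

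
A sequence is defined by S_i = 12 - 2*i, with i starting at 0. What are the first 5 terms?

This is an arithmetic sequence.
i=0: S_0 = 12 + -2*0 = 12
i=1: S_1 = 12 + -2*1 = 10
i=2: S_2 = 12 + -2*2 = 8
i=3: S_3 = 12 + -2*3 = 6
i=4: S_4 = 12 + -2*4 = 4
The first 5 terms are: [12, 10, 8, 6, 4]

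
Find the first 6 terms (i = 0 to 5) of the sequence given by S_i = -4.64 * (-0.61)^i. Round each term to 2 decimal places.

This is a geometric sequence.
i=0: S_0 = -4.64 * (-0.61)^0 = -4.64
i=1: S_1 = -4.64 * (-0.61)^1 ≈ 2.83
i=2: S_2 = -4.64 * (-0.61)^2 ≈ -1.73
i=3: S_3 = -4.64 * (-0.61)^3 ≈ 1.05
i=4: S_4 = -4.64 * (-0.61)^4 ≈ -0.64
i=5: S_5 = -4.64 * (-0.61)^5 ≈ 0.39
The first 6 terms are: [-4.64, 2.83, -1.73, 1.05, -0.64, 0.39]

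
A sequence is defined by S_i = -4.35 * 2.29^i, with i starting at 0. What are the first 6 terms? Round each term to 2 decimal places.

This is a geometric sequence.
i=0: S_0 = -4.35 * 2.29^0 = -4.35
i=1: S_1 = -4.35 * 2.29^1 ≈ -9.96
i=2: S_2 = -4.35 * 2.29^2 ≈ -22.81
i=3: S_3 = -4.35 * 2.29^3 ≈ -52.24
i=4: S_4 = -4.35 * 2.29^4 ≈ -119.63
i=5: S_5 = -4.35 * 2.29^5 ≈ -273.95
The first 6 terms are: [-4.35, -9.96, -22.81, -52.24, -119.63, -273.95]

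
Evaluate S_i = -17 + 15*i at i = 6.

S_6 = -17 + 15*6 = -17 + 90 = 73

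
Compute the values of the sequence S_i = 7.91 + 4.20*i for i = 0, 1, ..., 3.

This is an arithmetic sequence.
i=0: S_0 = 7.91 + 4.2*0 = 7.91
i=1: S_1 = 7.91 + 4.2*1 = 12.11
i=2: S_2 = 7.91 + 4.2*2 = 16.31
i=3: S_3 = 7.91 + 4.2*3 = 20.51
The first 4 terms are: [7.91, 12.11, 16.31, 20.51]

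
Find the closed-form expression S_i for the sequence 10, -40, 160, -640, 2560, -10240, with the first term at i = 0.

Check ratios: -40 / 10 = -4.0
Common ratio r = -4.
First term a = 10.
Formula: S_i = 10 * (-4)^i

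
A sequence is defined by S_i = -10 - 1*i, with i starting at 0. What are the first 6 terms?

This is an arithmetic sequence.
i=0: S_0 = -10 + -1*0 = -10
i=1: S_1 = -10 + -1*1 = -11
i=2: S_2 = -10 + -1*2 = -12
i=3: S_3 = -10 + -1*3 = -13
i=4: S_4 = -10 + -1*4 = -14
i=5: S_5 = -10 + -1*5 = -15
The first 6 terms are: [-10, -11, -12, -13, -14, -15]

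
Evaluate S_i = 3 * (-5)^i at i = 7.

S_7 = 3 * (-5)^7 = 3 * -78125 = -234375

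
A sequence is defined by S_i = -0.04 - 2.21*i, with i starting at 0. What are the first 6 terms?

This is an arithmetic sequence.
i=0: S_0 = -0.04 + -2.21*0 = -0.04
i=1: S_1 = -0.04 + -2.21*1 = -2.25
i=2: S_2 = -0.04 + -2.21*2 = -4.46
i=3: S_3 = -0.04 + -2.21*3 = -6.67
i=4: S_4 = -0.04 + -2.21*4 = -8.88
i=5: S_5 = -0.04 + -2.21*5 = -11.09
The first 6 terms are: [-0.04, -2.25, -4.46, -6.67, -8.88, -11.09]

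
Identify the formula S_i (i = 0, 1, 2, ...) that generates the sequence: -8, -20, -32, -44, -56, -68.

Check differences: -20 - -8 = -12
-32 - -20 = -12
Common difference d = -12.
First term a = -8.
Formula: S_i = -8 - 12*i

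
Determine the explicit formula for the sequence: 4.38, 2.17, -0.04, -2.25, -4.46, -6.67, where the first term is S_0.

Check differences: 2.17 - 4.38 = -2.21
-0.04 - 2.17 = -2.21
Common difference d = -2.21.
First term a = 4.38.
Formula: S_i = 4.38 - 2.21*i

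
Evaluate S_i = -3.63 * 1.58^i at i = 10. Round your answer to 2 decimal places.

S_10 = -3.63 * 1.58^10 ≈ -3.63 * 96.9551 ≈ -351.95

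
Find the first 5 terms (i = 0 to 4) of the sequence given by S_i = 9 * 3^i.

This is a geometric sequence.
i=0: S_0 = 9 * 3^0 = 9
i=1: S_1 = 9 * 3^1 = 27
i=2: S_2 = 9 * 3^2 = 81
i=3: S_3 = 9 * 3^3 = 243
i=4: S_4 = 9 * 3^4 = 729
The first 5 terms are: [9, 27, 81, 243, 729]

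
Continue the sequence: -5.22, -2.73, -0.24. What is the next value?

Differences: -2.73 - -5.22 = 2.49
This is an arithmetic sequence with common difference d = 2.49.
Next term = -0.24 + 2.49 = 2.25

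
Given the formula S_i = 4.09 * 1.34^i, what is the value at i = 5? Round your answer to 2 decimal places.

S_5 = 4.09 * 1.34^5 ≈ 4.09 * 4.3204 ≈ 17.67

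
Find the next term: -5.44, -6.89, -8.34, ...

Differences: -6.89 - -5.44 = -1.45
This is an arithmetic sequence with common difference d = -1.45.
Next term = -8.34 + -1.45 = -9.79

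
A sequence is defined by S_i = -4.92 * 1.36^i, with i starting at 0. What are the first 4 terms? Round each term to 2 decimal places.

This is a geometric sequence.
i=0: S_0 = -4.92 * 1.36^0 = -4.92
i=1: S_1 = -4.92 * 1.36^1 ≈ -6.69
i=2: S_2 = -4.92 * 1.36^2 ≈ -9.1
i=3: S_3 = -4.92 * 1.36^3 ≈ -12.38
The first 4 terms are: [-4.92, -6.69, -9.1, -12.38]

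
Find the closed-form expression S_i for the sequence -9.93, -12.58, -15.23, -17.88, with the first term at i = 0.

Check differences: -12.58 - -9.93 = -2.65
-15.23 - -12.58 = -2.65
Common difference d = -2.65.
First term a = -9.93.
Formula: S_i = -9.93 - 2.65*i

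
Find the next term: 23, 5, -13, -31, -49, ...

Differences: 5 - 23 = -18
This is an arithmetic sequence with common difference d = -18.
Next term = -49 + -18 = -67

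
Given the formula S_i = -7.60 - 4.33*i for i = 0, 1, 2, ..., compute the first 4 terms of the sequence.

This is an arithmetic sequence.
i=0: S_0 = -7.6 + -4.33*0 = -7.6
i=1: S_1 = -7.6 + -4.33*1 = -11.93
i=2: S_2 = -7.6 + -4.33*2 = -16.26
i=3: S_3 = -7.6 + -4.33*3 = -20.59
The first 4 terms are: [-7.6, -11.93, -16.26, -20.59]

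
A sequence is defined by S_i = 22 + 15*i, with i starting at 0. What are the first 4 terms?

This is an arithmetic sequence.
i=0: S_0 = 22 + 15*0 = 22
i=1: S_1 = 22 + 15*1 = 37
i=2: S_2 = 22 + 15*2 = 52
i=3: S_3 = 22 + 15*3 = 67
The first 4 terms are: [22, 37, 52, 67]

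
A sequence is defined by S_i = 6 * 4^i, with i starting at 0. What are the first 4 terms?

This is a geometric sequence.
i=0: S_0 = 6 * 4^0 = 6
i=1: S_1 = 6 * 4^1 = 24
i=2: S_2 = 6 * 4^2 = 96
i=3: S_3 = 6 * 4^3 = 384
The first 4 terms are: [6, 24, 96, 384]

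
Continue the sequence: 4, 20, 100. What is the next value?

Ratios: 20 / 4 = 5.0
This is a geometric sequence with common ratio r = 5.
Next term = 100 * 5 = 500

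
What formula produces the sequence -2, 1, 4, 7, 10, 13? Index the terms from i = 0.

Check differences: 1 - -2 = 3
4 - 1 = 3
Common difference d = 3.
First term a = -2.
Formula: S_i = -2 + 3*i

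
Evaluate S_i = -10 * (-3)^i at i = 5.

S_5 = -10 * (-3)^5 = -10 * -243 = 2430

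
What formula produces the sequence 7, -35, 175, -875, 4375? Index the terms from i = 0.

Check ratios: -35 / 7 = -5.0
Common ratio r = -5.
First term a = 7.
Formula: S_i = 7 * (-5)^i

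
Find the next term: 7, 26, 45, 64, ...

Differences: 26 - 7 = 19
This is an arithmetic sequence with common difference d = 19.
Next term = 64 + 19 = 83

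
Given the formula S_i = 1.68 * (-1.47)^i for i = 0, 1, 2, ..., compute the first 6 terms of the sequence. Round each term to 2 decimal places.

This is a geometric sequence.
i=0: S_0 = 1.68 * (-1.47)^0 = 1.68
i=1: S_1 = 1.68 * (-1.47)^1 ≈ -2.47
i=2: S_2 = 1.68 * (-1.47)^2 ≈ 3.63
i=3: S_3 = 1.68 * (-1.47)^3 ≈ -5.34
i=4: S_4 = 1.68 * (-1.47)^4 ≈ 7.84
i=5: S_5 = 1.68 * (-1.47)^5 ≈ -11.53
The first 6 terms are: [1.68, -2.47, 3.63, -5.34, 7.84, -11.53]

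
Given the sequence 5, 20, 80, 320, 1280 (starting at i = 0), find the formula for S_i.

Check ratios: 20 / 5 = 4.0
Common ratio r = 4.
First term a = 5.
Formula: S_i = 5 * 4^i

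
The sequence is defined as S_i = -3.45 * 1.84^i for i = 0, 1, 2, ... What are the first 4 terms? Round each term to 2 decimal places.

This is a geometric sequence.
i=0: S_0 = -3.45 * 1.84^0 = -3.45
i=1: S_1 = -3.45 * 1.84^1 ≈ -6.35
i=2: S_2 = -3.45 * 1.84^2 ≈ -11.68
i=3: S_3 = -3.45 * 1.84^3 ≈ -21.49
The first 4 terms are: [-3.45, -6.35, -11.68, -21.49]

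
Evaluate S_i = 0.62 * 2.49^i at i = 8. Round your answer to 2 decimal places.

S_8 = 0.62 * 2.49^8 ≈ 0.62 * 1477.7289 ≈ 916.19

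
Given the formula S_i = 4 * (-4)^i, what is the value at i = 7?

S_7 = 4 * (-4)^7 = 4 * -16384 = -65536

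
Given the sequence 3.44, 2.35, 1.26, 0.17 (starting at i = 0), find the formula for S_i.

Check differences: 2.35 - 3.44 = -1.09
1.26 - 2.35 = -1.09
Common difference d = -1.09.
First term a = 3.44.
Formula: S_i = 3.44 - 1.09*i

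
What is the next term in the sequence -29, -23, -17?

Differences: -23 - -29 = 6
This is an arithmetic sequence with common difference d = 6.
Next term = -17 + 6 = -11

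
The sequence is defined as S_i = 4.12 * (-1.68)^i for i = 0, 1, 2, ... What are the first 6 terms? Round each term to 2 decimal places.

This is a geometric sequence.
i=0: S_0 = 4.12 * (-1.68)^0 = 4.12
i=1: S_1 = 4.12 * (-1.68)^1 ≈ -6.92
i=2: S_2 = 4.12 * (-1.68)^2 ≈ 11.63
i=3: S_3 = 4.12 * (-1.68)^3 ≈ -19.54
i=4: S_4 = 4.12 * (-1.68)^4 ≈ 32.82
i=5: S_5 = 4.12 * (-1.68)^5 ≈ -55.14
The first 6 terms are: [4.12, -6.92, 11.63, -19.54, 32.82, -55.14]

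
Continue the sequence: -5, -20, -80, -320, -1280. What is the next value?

Ratios: -20 / -5 = 4.0
This is a geometric sequence with common ratio r = 4.
Next term = -1280 * 4 = -5120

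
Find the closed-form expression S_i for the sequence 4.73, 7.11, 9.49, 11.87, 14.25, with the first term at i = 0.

Check differences: 7.11 - 4.73 = 2.38
9.49 - 7.11 = 2.38
Common difference d = 2.38.
First term a = 4.73.
Formula: S_i = 4.73 + 2.38*i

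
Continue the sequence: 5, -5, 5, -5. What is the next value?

Ratios: -5 / 5 = -1.0
This is a geometric sequence with common ratio r = -1.
Next term = -5 * -1 = 5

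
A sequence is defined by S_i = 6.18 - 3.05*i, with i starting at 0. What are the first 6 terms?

This is an arithmetic sequence.
i=0: S_0 = 6.18 + -3.05*0 = 6.18
i=1: S_1 = 6.18 + -3.05*1 = 3.13
i=2: S_2 = 6.18 + -3.05*2 = 0.08
i=3: S_3 = 6.18 + -3.05*3 = -2.97
i=4: S_4 = 6.18 + -3.05*4 = -6.02
i=5: S_5 = 6.18 + -3.05*5 = -9.07
The first 6 terms are: [6.18, 3.13, 0.08, -2.97, -6.02, -9.07]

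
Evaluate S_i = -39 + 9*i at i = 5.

S_5 = -39 + 9*5 = -39 + 45 = 6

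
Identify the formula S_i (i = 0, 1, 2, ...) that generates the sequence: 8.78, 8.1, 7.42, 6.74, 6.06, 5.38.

Check differences: 8.1 - 8.78 = -0.68
7.42 - 8.1 = -0.68
Common difference d = -0.68.
First term a = 8.78.
Formula: S_i = 8.78 - 0.68*i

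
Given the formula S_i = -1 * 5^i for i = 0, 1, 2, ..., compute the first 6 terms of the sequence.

This is a geometric sequence.
i=0: S_0 = -1 * 5^0 = -1
i=1: S_1 = -1 * 5^1 = -5
i=2: S_2 = -1 * 5^2 = -25
i=3: S_3 = -1 * 5^3 = -125
i=4: S_4 = -1 * 5^4 = -625
i=5: S_5 = -1 * 5^5 = -3125
The first 6 terms are: [-1, -5, -25, -125, -625, -3125]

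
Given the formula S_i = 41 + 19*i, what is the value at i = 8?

S_8 = 41 + 19*8 = 41 + 152 = 193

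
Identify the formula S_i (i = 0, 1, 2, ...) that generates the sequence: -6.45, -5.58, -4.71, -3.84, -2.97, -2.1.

Check differences: -5.58 - -6.45 = 0.87
-4.71 - -5.58 = 0.87
Common difference d = 0.87.
First term a = -6.45.
Formula: S_i = -6.45 + 0.87*i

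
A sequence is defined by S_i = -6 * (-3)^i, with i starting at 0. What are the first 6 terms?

This is a geometric sequence.
i=0: S_0 = -6 * (-3)^0 = -6
i=1: S_1 = -6 * (-3)^1 = 18
i=2: S_2 = -6 * (-3)^2 = -54
i=3: S_3 = -6 * (-3)^3 = 162
i=4: S_4 = -6 * (-3)^4 = -486
i=5: S_5 = -6 * (-3)^5 = 1458
The first 6 terms are: [-6, 18, -54, 162, -486, 1458]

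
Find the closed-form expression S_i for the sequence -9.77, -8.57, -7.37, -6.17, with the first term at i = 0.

Check differences: -8.57 - -9.77 = 1.2
-7.37 - -8.57 = 1.2
Common difference d = 1.2.
First term a = -9.77.
Formula: S_i = -9.77 + 1.20*i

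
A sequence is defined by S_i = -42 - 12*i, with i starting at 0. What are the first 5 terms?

This is an arithmetic sequence.
i=0: S_0 = -42 + -12*0 = -42
i=1: S_1 = -42 + -12*1 = -54
i=2: S_2 = -42 + -12*2 = -66
i=3: S_3 = -42 + -12*3 = -78
i=4: S_4 = -42 + -12*4 = -90
The first 5 terms are: [-42, -54, -66, -78, -90]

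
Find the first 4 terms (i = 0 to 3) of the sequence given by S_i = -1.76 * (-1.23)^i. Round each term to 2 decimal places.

This is a geometric sequence.
i=0: S_0 = -1.76 * (-1.23)^0 = -1.76
i=1: S_1 = -1.76 * (-1.23)^1 ≈ 2.16
i=2: S_2 = -1.76 * (-1.23)^2 ≈ -2.66
i=3: S_3 = -1.76 * (-1.23)^3 ≈ 3.28
The first 4 terms are: [-1.76, 2.16, -2.66, 3.28]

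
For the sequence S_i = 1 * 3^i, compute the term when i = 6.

S_6 = 1 * 3^6 = 1 * 729 = 729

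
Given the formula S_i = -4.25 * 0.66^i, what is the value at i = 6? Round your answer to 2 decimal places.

S_6 = -4.25 * 0.66^6 ≈ -4.25 * 0.0827 ≈ -0.35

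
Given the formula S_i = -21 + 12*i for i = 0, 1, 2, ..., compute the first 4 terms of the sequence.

This is an arithmetic sequence.
i=0: S_0 = -21 + 12*0 = -21
i=1: S_1 = -21 + 12*1 = -9
i=2: S_2 = -21 + 12*2 = 3
i=3: S_3 = -21 + 12*3 = 15
The first 4 terms are: [-21, -9, 3, 15]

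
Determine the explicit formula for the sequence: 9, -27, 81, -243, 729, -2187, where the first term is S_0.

Check ratios: -27 / 9 = -3.0
Common ratio r = -3.
First term a = 9.
Formula: S_i = 9 * (-3)^i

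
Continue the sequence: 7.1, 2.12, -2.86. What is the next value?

Differences: 2.12 - 7.1 = -4.98
This is an arithmetic sequence with common difference d = -4.98.
Next term = -2.86 + -4.98 = -7.84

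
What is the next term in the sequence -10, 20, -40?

Ratios: 20 / -10 = -2.0
This is a geometric sequence with common ratio r = -2.
Next term = -40 * -2 = 80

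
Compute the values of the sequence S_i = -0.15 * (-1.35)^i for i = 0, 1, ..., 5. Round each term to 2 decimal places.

This is a geometric sequence.
i=0: S_0 = -0.15 * (-1.35)^0 = -0.15
i=1: S_1 = -0.15 * (-1.35)^1 ≈ 0.2
i=2: S_2 = -0.15 * (-1.35)^2 ≈ -0.27
i=3: S_3 = -0.15 * (-1.35)^3 ≈ 0.37
i=4: S_4 = -0.15 * (-1.35)^4 ≈ -0.5
i=5: S_5 = -0.15 * (-1.35)^5 ≈ 0.67
The first 6 terms are: [-0.15, 0.2, -0.27, 0.37, -0.5, 0.67]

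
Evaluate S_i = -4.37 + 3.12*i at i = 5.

S_5 = -4.37 + 3.12*5 = -4.37 + 15.6 = 11.23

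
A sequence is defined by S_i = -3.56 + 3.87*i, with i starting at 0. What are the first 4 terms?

This is an arithmetic sequence.
i=0: S_0 = -3.56 + 3.87*0 = -3.56
i=1: S_1 = -3.56 + 3.87*1 = 0.31
i=2: S_2 = -3.56 + 3.87*2 = 4.18
i=3: S_3 = -3.56 + 3.87*3 = 8.05
The first 4 terms are: [-3.56, 0.31, 4.18, 8.05]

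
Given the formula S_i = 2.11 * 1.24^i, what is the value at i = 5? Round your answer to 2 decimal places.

S_5 = 2.11 * 1.24^5 ≈ 2.11 * 2.9316 ≈ 6.19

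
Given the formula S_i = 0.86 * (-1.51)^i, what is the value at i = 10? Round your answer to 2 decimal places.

S_10 = 0.86 * (-1.51)^10 ≈ 0.86 * 61.6268 ≈ 53.0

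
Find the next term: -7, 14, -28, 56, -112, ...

Ratios: 14 / -7 = -2.0
This is a geometric sequence with common ratio r = -2.
Next term = -112 * -2 = 224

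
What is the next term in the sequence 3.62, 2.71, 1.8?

Differences: 2.71 - 3.62 = -0.91
This is an arithmetic sequence with common difference d = -0.91.
Next term = 1.8 + -0.91 = 0.89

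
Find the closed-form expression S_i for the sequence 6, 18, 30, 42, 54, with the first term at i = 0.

Check differences: 18 - 6 = 12
30 - 18 = 12
Common difference d = 12.
First term a = 6.
Formula: S_i = 6 + 12*i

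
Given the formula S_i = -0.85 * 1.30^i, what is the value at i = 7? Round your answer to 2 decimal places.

S_7 = -0.85 * 1.3^7 ≈ -0.85 * 6.2749 ≈ -5.33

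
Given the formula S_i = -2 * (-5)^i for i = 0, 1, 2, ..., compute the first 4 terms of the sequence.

This is a geometric sequence.
i=0: S_0 = -2 * (-5)^0 = -2
i=1: S_1 = -2 * (-5)^1 = 10
i=2: S_2 = -2 * (-5)^2 = -50
i=3: S_3 = -2 * (-5)^3 = 250
The first 4 terms are: [-2, 10, -50, 250]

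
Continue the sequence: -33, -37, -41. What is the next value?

Differences: -37 - -33 = -4
This is an arithmetic sequence with common difference d = -4.
Next term = -41 + -4 = -45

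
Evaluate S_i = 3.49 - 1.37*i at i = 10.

S_10 = 3.49 + -1.37*10 = 3.49 + -13.7 = -10.21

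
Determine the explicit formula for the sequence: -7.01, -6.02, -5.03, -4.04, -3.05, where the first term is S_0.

Check differences: -6.02 - -7.01 = 0.99
-5.03 - -6.02 = 0.99
Common difference d = 0.99.
First term a = -7.01.
Formula: S_i = -7.01 + 0.99*i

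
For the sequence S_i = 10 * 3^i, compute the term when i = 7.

S_7 = 10 * 3^7 = 10 * 2187 = 21870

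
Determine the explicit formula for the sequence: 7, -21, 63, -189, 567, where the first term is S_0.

Check ratios: -21 / 7 = -3.0
Common ratio r = -3.
First term a = 7.
Formula: S_i = 7 * (-3)^i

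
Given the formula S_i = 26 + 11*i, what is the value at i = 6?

S_6 = 26 + 11*6 = 26 + 66 = 92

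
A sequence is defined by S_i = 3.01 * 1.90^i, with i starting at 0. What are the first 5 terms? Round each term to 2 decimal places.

This is a geometric sequence.
i=0: S_0 = 3.01 * 1.9^0 = 3.01
i=1: S_1 = 3.01 * 1.9^1 ≈ 5.72
i=2: S_2 = 3.01 * 1.9^2 ≈ 10.87
i=3: S_3 = 3.01 * 1.9^3 ≈ 20.65
i=4: S_4 = 3.01 * 1.9^4 ≈ 39.23
The first 5 terms are: [3.01, 5.72, 10.87, 20.65, 39.23]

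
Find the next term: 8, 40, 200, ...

Ratios: 40 / 8 = 5.0
This is a geometric sequence with common ratio r = 5.
Next term = 200 * 5 = 1000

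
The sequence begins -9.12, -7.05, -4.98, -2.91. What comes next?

Differences: -7.05 - -9.12 = 2.07
This is an arithmetic sequence with common difference d = 2.07.
Next term = -2.91 + 2.07 = -0.84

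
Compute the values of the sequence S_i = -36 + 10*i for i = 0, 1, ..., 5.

This is an arithmetic sequence.
i=0: S_0 = -36 + 10*0 = -36
i=1: S_1 = -36 + 10*1 = -26
i=2: S_2 = -36 + 10*2 = -16
i=3: S_3 = -36 + 10*3 = -6
i=4: S_4 = -36 + 10*4 = 4
i=5: S_5 = -36 + 10*5 = 14
The first 6 terms are: [-36, -26, -16, -6, 4, 14]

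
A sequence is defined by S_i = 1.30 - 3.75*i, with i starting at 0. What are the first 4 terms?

This is an arithmetic sequence.
i=0: S_0 = 1.3 + -3.75*0 = 1.3
i=1: S_1 = 1.3 + -3.75*1 = -2.45
i=2: S_2 = 1.3 + -3.75*2 = -6.2
i=3: S_3 = 1.3 + -3.75*3 = -9.95
The first 4 terms are: [1.3, -2.45, -6.2, -9.95]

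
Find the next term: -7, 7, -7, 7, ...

Ratios: 7 / -7 = -1.0
This is a geometric sequence with common ratio r = -1.
Next term = 7 * -1 = -7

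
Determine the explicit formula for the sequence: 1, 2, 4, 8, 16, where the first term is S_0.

Check ratios: 2 / 1 = 2.0
Common ratio r = 2.
First term a = 1.
Formula: S_i = 1 * 2^i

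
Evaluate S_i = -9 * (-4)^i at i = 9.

S_9 = -9 * (-4)^9 = -9 * -262144 = 2359296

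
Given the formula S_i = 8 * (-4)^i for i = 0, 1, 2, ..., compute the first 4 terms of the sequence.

This is a geometric sequence.
i=0: S_0 = 8 * (-4)^0 = 8
i=1: S_1 = 8 * (-4)^1 = -32
i=2: S_2 = 8 * (-4)^2 = 128
i=3: S_3 = 8 * (-4)^3 = -512
The first 4 terms are: [8, -32, 128, -512]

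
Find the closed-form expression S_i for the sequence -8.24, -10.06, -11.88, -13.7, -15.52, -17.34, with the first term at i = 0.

Check differences: -10.06 - -8.24 = -1.82
-11.88 - -10.06 = -1.82
Common difference d = -1.82.
First term a = -8.24.
Formula: S_i = -8.24 - 1.82*i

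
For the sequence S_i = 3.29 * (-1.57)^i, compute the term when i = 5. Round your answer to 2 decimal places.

S_5 = 3.29 * (-1.57)^5 ≈ 3.29 * -9.5389 ≈ -31.38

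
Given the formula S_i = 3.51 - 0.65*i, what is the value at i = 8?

S_8 = 3.51 + -0.65*8 = 3.51 + -5.2 = -1.69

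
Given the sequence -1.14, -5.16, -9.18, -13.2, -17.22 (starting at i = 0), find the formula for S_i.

Check differences: -5.16 - -1.14 = -4.02
-9.18 - -5.16 = -4.02
Common difference d = -4.02.
First term a = -1.14.
Formula: S_i = -1.14 - 4.02*i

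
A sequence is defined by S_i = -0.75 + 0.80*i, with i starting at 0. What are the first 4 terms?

This is an arithmetic sequence.
i=0: S_0 = -0.75 + 0.8*0 = -0.75
i=1: S_1 = -0.75 + 0.8*1 = 0.05
i=2: S_2 = -0.75 + 0.8*2 = 0.85
i=3: S_3 = -0.75 + 0.8*3 = 1.65
The first 4 terms are: [-0.75, 0.05, 0.85, 1.65]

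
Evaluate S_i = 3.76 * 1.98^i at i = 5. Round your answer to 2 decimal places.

S_5 = 3.76 * 1.98^5 ≈ 3.76 * 30.4317 ≈ 114.42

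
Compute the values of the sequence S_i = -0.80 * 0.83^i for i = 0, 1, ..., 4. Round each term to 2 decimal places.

This is a geometric sequence.
i=0: S_0 = -0.8 * 0.83^0 = -0.8
i=1: S_1 = -0.8 * 0.83^1 ≈ -0.66
i=2: S_2 = -0.8 * 0.83^2 ≈ -0.55
i=3: S_3 = -0.8 * 0.83^3 ≈ -0.46
i=4: S_4 = -0.8 * 0.83^4 ≈ -0.38
The first 5 terms are: [-0.8, -0.66, -0.55, -0.46, -0.38]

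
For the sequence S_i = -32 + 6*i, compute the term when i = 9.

S_9 = -32 + 6*9 = -32 + 54 = 22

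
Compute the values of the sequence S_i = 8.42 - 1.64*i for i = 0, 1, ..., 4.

This is an arithmetic sequence.
i=0: S_0 = 8.42 + -1.64*0 = 8.42
i=1: S_1 = 8.42 + -1.64*1 = 6.78
i=2: S_2 = 8.42 + -1.64*2 = 5.14
i=3: S_3 = 8.42 + -1.64*3 = 3.5
i=4: S_4 = 8.42 + -1.64*4 = 1.86
The first 5 terms are: [8.42, 6.78, 5.14, 3.5, 1.86]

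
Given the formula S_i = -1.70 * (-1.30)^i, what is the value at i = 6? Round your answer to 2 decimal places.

S_6 = -1.7 * (-1.3)^6 ≈ -1.7 * 4.8268 ≈ -8.21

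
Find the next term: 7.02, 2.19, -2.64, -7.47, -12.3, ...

Differences: 2.19 - 7.02 = -4.83
This is an arithmetic sequence with common difference d = -4.83.
Next term = -12.3 + -4.83 = -17.13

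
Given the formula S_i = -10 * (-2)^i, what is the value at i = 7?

S_7 = -10 * (-2)^7 = -10 * -128 = 1280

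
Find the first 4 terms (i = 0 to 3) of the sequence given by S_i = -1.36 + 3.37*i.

This is an arithmetic sequence.
i=0: S_0 = -1.36 + 3.37*0 = -1.36
i=1: S_1 = -1.36 + 3.37*1 = 2.01
i=2: S_2 = -1.36 + 3.37*2 = 5.38
i=3: S_3 = -1.36 + 3.37*3 = 8.75
The first 4 terms are: [-1.36, 2.01, 5.38, 8.75]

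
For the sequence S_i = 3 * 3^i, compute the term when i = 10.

S_10 = 3 * 3^10 = 3 * 59049 = 177147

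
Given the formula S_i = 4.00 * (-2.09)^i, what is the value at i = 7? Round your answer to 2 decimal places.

S_7 = 4.0 * (-2.09)^7 ≈ 4.0 * -174.1903 ≈ -696.76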